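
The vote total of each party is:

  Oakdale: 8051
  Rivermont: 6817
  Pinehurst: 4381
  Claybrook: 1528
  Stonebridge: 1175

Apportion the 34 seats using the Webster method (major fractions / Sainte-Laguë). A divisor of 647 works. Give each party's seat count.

With modified divisor 647: modified quotas Oakdale 12.444, Rivermont 10.536, Pinehurst 6.771, Claybrook 2.362, Stonebridge 1.816.
Rounding to the nearest integer: Oakdale 12, Rivermont 11, Pinehurst 7, Claybrook 2, Stonebridge 2 (total 34).

Oakdale=12; Rivermont=11; Pinehurst=7; Claybrook=2; Stonebridge=2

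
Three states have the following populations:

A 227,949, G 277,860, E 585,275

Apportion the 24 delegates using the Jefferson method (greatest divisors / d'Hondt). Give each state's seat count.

Standard divisor 1091084/24 ≈ 45461.833; standard quotas: A 5.014, G 6.112, E 12.874.
Rounding down gives 5, 6, 12 = 23 seats, so the divisor must be adjusted.
With modified divisor 43400: modified quotas A 5.252, G 6.402, E 13.486.
Rounding down: A 5, G 6, E 13 (total 24).

A 5; G 6; E 13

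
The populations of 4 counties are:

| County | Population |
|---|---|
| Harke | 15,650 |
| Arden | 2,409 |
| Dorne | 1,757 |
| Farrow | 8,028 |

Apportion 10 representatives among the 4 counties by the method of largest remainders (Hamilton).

Standard divisor: 27844 ÷ 10 ≈ 2784.4.
Standard quotas: Harke 5.6206, Arden 0.8652, Dorne 0.6310, Farrow 2.8832.
Lower quotas: Harke 5, Arden 0, Dorne 0, Farrow 2 (sum 7, leaving 3 seats).
Remainders in descending order: Farrow 0.8832, Arden 0.8652, Dorne 0.6310, Harke 0.6206.
Largest remainders: Farrow, Arden, Dorne receive the extra seats.

Harke=5, Arden=1, Dorne=1, Farrow=3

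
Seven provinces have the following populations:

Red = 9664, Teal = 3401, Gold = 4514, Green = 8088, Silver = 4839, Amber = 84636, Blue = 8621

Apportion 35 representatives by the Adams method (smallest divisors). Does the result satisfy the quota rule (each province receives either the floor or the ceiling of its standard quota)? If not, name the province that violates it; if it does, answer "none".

Standard quotas: Red 2.733, Teal 0.962, Gold 1.277, Green 2.287, Silver 1.368, Amber 23.935, Blue 2.438.
Adams allocation: Red 3, Teal 1, Gold 2, Green 3, Silver 2, Amber 21, Blue 3.
Amber has quota 23.935 (lower 23, upper 24) but receives 21 — outside the quota interval.

Amber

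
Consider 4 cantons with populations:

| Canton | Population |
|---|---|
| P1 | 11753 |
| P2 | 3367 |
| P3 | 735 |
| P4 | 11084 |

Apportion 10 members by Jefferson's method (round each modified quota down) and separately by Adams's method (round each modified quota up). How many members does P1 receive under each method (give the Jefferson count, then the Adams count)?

Jefferson: P1 5, P2 1, P3 0, P4 4.
Adams: P1 4, P2 1, P3 1, P4 4.
P1 gets 5 under Jefferson and 4 under Adams.

5 and 4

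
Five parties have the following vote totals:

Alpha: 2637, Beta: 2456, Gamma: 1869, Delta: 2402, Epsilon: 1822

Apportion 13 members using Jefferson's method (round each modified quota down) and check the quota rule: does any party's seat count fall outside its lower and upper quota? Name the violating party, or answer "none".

Standard quotas: Alpha 3.065, Beta 2.854, Gamma 2.172, Delta 2.792, Epsilon 2.117.
Jefferson allocation: Alpha 3, Beta 3, Gamma 2, Delta 3, Epsilon 2.
Every allocation lies between the lower and upper quota.

none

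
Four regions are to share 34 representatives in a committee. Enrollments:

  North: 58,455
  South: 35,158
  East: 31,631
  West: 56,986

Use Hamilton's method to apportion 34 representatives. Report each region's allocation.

North 11, South 6, East 6, West 11

Standard divisor: 182230 ÷ 34 ≈ 5359.706.
Standard quotas: North 10.9064, South 6.5597, East 5.9016, West 10.6323.
Lower quotas: North 10, South 6, East 5, West 10 (sum 31, leaving 3 seats).
Remainders in descending order: North 0.9064, East 0.9016, West 0.6323, South 0.5597.
The surplus seats go to North, East, West.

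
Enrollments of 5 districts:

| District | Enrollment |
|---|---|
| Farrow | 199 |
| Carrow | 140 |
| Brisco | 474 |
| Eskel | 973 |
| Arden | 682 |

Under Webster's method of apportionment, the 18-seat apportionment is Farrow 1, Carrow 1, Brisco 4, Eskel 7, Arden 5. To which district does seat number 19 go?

Farrow

Priority for the next seat is population ÷ (current seats + 0.5).
Priorities: Farrow 132.667, Carrow 93.333, Brisco 105.333, Eskel 129.733, Arden 124.000.
Highest priority: Farrow.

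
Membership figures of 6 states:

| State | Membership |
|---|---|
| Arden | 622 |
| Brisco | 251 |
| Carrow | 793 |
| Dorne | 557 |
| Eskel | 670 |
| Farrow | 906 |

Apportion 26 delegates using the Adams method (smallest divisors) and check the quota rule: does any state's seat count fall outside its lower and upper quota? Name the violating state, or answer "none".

Standard quotas: Arden 4.257, Brisco 1.718, Carrow 5.427, Dorne 3.812, Eskel 4.585, Farrow 6.201.
Adams allocation: Arden 4, Brisco 2, Carrow 5, Dorne 4, Eskel 5, Farrow 6.
Every allocation lies between the lower and upper quota.

none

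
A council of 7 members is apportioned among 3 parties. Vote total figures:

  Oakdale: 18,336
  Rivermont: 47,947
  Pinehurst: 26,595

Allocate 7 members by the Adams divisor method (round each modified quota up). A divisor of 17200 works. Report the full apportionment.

Oakdale 2; Rivermont 3; Pinehurst 2

With modified divisor 17200: modified quotas Oakdale 1.066, Rivermont 2.788, Pinehurst 1.546.
Rounding up: Oakdale 2, Rivermont 3, Pinehurst 2 (total 7).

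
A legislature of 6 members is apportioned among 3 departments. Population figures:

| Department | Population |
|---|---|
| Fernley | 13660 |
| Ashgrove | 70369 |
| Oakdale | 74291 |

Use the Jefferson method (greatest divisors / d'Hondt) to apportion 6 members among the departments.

Standard divisor 158320/6 ≈ 26386.667; standard quotas: Fernley 0.518, Ashgrove 2.667, Oakdale 2.815.
Rounding down gives 0, 2, 2 = 4 seats, so the divisor must be adjusted.
With modified divisor 21000: modified quotas Fernley 0.650, Ashgrove 3.351, Oakdale 3.538.
Rounding down: Fernley 0, Ashgrove 3, Oakdale 3 (total 6).

Fernley: 0, Ashgrove: 3, Oakdale: 3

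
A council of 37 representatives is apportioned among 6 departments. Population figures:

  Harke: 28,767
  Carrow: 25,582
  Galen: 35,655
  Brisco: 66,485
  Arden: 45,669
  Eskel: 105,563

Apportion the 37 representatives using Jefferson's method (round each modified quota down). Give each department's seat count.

Harke 3, Carrow 3, Galen 4, Brisco 8, Arden 6, Eskel 13

Standard divisor 307721/37 ≈ 8316.784; standard quotas: Harke 3.459, Carrow 3.076, Galen 4.287, Brisco 7.994, Arden 5.491, Eskel 12.693.
Rounding down gives 3, 3, 4, 7, 5, 12 = 34 seats, so the divisor must be adjusted.
With modified divisor 7580: modified quotas Harke 3.795, Carrow 3.375, Galen 4.704, Brisco 8.771, Arden 6.025, Eskel 13.927.
Rounding down: Harke 3, Carrow 3, Galen 4, Brisco 8, Arden 6, Eskel 13 (total 37).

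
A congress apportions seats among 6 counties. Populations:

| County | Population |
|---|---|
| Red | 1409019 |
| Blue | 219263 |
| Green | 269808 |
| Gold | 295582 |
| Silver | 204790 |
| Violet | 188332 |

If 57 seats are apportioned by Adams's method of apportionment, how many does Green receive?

6

Standard divisor 2586794/57 ≈ 45382.351; standard quotas: Red 31.048, Blue 4.831, Green 5.945, Gold 6.513, Silver 4.513, Violet 4.150.
Rounding up gives 32, 5, 6, 7, 5, 5 = 60 seats, so the divisor must be adjusted.
With modified divisor 47800: modified quotas Red 29.477, Blue 4.587, Green 5.645, Gold 6.184, Silver 4.284, Violet 3.940.
Rounding up: Red 30, Blue 5, Green 6, Gold 7, Silver 5, Violet 4 (total 57).
Green receives 6.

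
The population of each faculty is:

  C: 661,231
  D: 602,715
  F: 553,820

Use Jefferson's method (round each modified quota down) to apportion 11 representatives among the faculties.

C 4; D 4; F 3

Standard divisor 1817766/11 ≈ 165251.455; standard quotas: C 4.001, D 3.647, F 3.351.
Rounding down gives 4, 3, 3 = 10 seats, so the divisor must be adjusted.
With modified divisor 144600: modified quotas C 4.573, D 4.168, F 3.830.
Rounding down: C 4, D 4, F 3 (total 11).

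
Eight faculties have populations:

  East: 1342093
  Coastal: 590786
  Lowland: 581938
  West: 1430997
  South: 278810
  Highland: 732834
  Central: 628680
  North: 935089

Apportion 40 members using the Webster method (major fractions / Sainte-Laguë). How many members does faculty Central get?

Standard divisor 6521227/40 ≈ 163030.675; standard quotas: East 8.232, Coastal 3.624, Lowland 3.570, West 8.777, South 1.710, Highland 4.495, Central 3.856, North 5.736.
Rounding to the nearest integer gives 8, 4, 4, 9, 2, 4, 4, 6 = 41 seats, so the divisor must be adjusted.
With modified divisor 167300: modified quotas East 8.022, Coastal 3.531, Lowland 3.478, West 8.553, South 1.667, Highland 4.380, Central 3.758, North 5.589.
Rounding to the nearest integer: East 8, Coastal 4, Lowland 3, West 9, South 2, Highland 4, Central 4, North 6 (total 40).
Central receives 4.

4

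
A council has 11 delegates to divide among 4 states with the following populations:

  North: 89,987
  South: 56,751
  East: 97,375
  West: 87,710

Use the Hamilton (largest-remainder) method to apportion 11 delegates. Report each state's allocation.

Total 331823; standard divisor 331823/11 ≈ 30165.727.
Standard quotas: North 2.9831, South 1.8813, East 3.2280, West 2.9076.
Lower quotas: North 2, South 1, East 3, West 2 (sum 8, leaving 3 seats).
Remainders in descending order: North 0.9831, West 0.9076, South 0.8813, East 0.2280.
The surplus seats go to North, West, South.

North 3; South 2; East 3; West 3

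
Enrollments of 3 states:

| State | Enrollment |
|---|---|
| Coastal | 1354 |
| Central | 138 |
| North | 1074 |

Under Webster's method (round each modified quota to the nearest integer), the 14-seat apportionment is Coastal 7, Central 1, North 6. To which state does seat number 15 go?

Priority for the next seat is population ÷ (current seats + 0.5).
Priorities: Coastal 180.533, Central 92.000, North 165.231.
Highest priority: Coastal.

Coastal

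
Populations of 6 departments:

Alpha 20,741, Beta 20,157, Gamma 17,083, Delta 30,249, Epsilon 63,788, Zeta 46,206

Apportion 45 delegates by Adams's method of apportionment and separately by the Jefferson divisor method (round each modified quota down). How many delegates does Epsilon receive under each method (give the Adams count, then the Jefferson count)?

Adams: Alpha 5, Beta 5, Gamma 4, Delta 7, Epsilon 14, Zeta 10.
Jefferson: Alpha 4, Beta 4, Gamma 4, Delta 7, Epsilon 15, Zeta 11.
Epsilon gets 14 under Adams and 15 under Jefferson.

14 and 15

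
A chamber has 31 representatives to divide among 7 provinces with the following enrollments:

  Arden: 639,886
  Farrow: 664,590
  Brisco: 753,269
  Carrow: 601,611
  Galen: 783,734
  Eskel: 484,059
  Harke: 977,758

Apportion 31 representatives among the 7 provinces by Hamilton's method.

Arden=4; Farrow=4; Brisco=5; Carrow=4; Galen=5; Eskel=3; Harke=6

Standard divisor: 4904907 ÷ 31 ≈ 158222.806.
Standard quotas: Arden 4.0442, Farrow 4.2003, Brisco 4.7608, Carrow 3.8023, Galen 4.9534, Eskel 3.0594, Harke 6.1796.
Lower quotas: Arden 4, Farrow 4, Brisco 4, Carrow 3, Galen 4, Eskel 3, Harke 6 (sum 28, leaving 3 seats).
Remainders in descending order: Galen 0.9534, Carrow 0.8023, Brisco 0.7608, Farrow 0.2003, Harke 0.1796, Eskel 0.0594, Arden 0.0442.
Largest remainders: Galen, Carrow, Brisco receive the extra seats.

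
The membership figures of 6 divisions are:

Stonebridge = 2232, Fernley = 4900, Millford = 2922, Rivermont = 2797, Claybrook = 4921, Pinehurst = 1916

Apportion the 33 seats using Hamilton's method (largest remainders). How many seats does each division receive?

Stonebridge 4; Fernley 8; Millford 5; Rivermont 5; Claybrook 8; Pinehurst 3

Standard divisor: 19688 ÷ 33 ≈ 596.606.
Standard quotas: Stonebridge 3.741, Fernley 8.213, Millford 4.898, Rivermont 4.688, Claybrook 8.248, Pinehurst 3.211.
Lower quotas: Stonebridge 3, Fernley 8, Millford 4, Rivermont 4, Claybrook 8, Pinehurst 3 (sum 30, leaving 3 seats).
Remainders in descending order: Millford 0.898, Stonebridge 0.741, Rivermont 0.688, Claybrook 0.248, Fernley 0.213, Pinehurst 0.211.
The surplus seats go to Millford, Stonebridge, Rivermont.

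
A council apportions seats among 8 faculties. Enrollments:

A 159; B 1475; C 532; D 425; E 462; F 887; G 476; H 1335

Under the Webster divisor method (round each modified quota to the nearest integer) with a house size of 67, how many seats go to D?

5

Standard divisor 5751/67 ≈ 85.836; standard quotas: A 1.852, B 17.184, C 6.198, D 4.951, E 5.382, F 10.334, G 5.545, H 15.553.
Rounding to the nearest integer gives A 2, B 17, C 6, D 5, E 5, F 10, G 6, H 16 — total 67, matching the house size, so no adjustment is needed.
D receives 5.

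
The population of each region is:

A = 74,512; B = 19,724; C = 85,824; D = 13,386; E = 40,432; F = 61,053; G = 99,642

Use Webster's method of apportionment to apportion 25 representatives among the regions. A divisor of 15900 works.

A=5, B=1, C=5, D=1, E=3, F=4, G=6

With modified divisor 15900: modified quotas A 4.686, B 1.241, C 5.398, D 0.842, E 2.543, F 3.840, G 6.267.
Rounding to the nearest integer: A 5, B 1, C 5, D 1, E 3, F 4, G 6 (total 25).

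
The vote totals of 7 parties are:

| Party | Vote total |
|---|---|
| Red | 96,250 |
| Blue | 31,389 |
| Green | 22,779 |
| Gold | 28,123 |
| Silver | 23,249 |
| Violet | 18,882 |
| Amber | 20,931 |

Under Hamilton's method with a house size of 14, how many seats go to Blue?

Standard divisor: 241603 ÷ 14 ≈ 17257.357.
Standard quotas: Red 5.5773, Blue 1.8189, Green 1.3200, Gold 1.6296, Silver 1.3472, Violet 1.0941, Amber 1.2129.
Lower quotas: Red 5, Blue 1, Green 1, Gold 1, Silver 1, Violet 1, Amber 1 (sum 11, leaving 3 seats).
Remainders in descending order: Blue 0.8189, Gold 0.6296, Red 0.5773, Silver 0.3472, Green 0.3200, Amber 0.2129, Violet 0.0941.
Largest remainders: Blue, Gold, Red receive the extra seats.
Blue receives 2.

2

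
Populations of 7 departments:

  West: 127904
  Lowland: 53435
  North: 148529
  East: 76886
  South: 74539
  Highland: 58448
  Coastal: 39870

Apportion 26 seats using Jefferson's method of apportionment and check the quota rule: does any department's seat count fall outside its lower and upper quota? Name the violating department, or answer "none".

Standard quotas: West 5.737, Lowland 2.397, North 6.663, East 3.449, South 3.344, Highland 2.622, Coastal 1.788.
Jefferson allocation: West 6, Lowland 2, North 7, East 3, South 3, Highland 3, Coastal 2.
Every allocation lies between the lower and upper quota.

none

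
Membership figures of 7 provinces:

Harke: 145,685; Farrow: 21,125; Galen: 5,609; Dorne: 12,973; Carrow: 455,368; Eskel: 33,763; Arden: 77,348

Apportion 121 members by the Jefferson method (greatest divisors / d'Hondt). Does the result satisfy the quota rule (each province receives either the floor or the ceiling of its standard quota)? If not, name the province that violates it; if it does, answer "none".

Standard quotas: Harke 23.445, Farrow 3.400, Galen 0.903, Dorne 2.088, Carrow 73.283, Eskel 5.434, Arden 12.448.
Jefferson allocation: Harke 24, Farrow 3, Galen 0, Dorne 2, Carrow 75, Eskel 5, Arden 12.
Carrow has quota 73.283 (lower 73, upper 74) but receives 75 — outside the quota interval.

Carrow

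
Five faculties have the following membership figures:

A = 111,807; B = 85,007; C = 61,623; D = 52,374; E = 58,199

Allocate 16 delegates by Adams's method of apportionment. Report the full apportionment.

A 4; B 4; C 3; D 2; E 3

Standard divisor 369010/16 ≈ 23063.125; standard quotas: A 4.848, B 3.686, C 2.672, D 2.271, E 2.523.
Rounding up gives 5, 4, 3, 3, 3 = 18 seats, so the divisor must be adjusted.
With modified divisor 28100: modified quotas A 3.979, B 3.025, C 2.193, D 1.864, E 2.071.
Rounding up: A 4, B 4, C 3, D 2, E 3 (total 16).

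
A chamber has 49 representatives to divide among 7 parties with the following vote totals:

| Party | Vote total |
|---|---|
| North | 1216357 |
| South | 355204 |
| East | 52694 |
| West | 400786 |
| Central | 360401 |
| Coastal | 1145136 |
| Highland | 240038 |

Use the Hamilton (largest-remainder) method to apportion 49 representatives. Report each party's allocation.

The standard divisor is 3770616/49 ≈ 76951.347.
Standard quotas: North 15.8068, South 4.6160, East 0.6848, West 5.2083, Central 4.6835, Coastal 14.8813, Highland 3.1193.
Lower quotas: North 15, South 4, East 0, West 5, Central 4, Coastal 14, Highland 3 (sum 45, leaving 4 seats).
Remainders in descending order: Coastal 0.8813, North 0.8068, East 0.6848, Central 0.6835, South 0.6160, West 0.2083, Highland 0.1193.
Largest remainders: Coastal, North, East, Central receive the extra seats.

North: 16, South: 4, East: 1, West: 5, Central: 5, Coastal: 15, Highland: 3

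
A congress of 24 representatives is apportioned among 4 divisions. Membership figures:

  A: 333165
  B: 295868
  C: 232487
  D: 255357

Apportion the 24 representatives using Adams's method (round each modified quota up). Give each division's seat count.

A=7; B=6; C=5; D=6

Standard divisor 1116877/24 ≈ 46536.542; standard quotas: A 7.159, B 6.358, C 4.996, D 5.487.
Rounding up gives 8, 7, 5, 6 = 26 seats, so the divisor must be adjusted.
With modified divisor 50200: modified quotas A 6.637, B 5.894, C 4.631, D 5.087.
Rounding up: A 7, B 6, C 5, D 6 (total 24).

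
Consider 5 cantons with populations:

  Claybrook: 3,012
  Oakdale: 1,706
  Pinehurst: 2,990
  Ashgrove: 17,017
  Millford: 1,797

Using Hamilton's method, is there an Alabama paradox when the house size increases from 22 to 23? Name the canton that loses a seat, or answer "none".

Millford

At 22 seats: Claybrook 3, Oakdale 1, Pinehurst 2, Ashgrove 14, Millford 2.
At 23 seats: Claybrook 3, Oakdale 1, Pinehurst 3, Ashgrove 15, Millford 1.
Millford drops from 2 to 1.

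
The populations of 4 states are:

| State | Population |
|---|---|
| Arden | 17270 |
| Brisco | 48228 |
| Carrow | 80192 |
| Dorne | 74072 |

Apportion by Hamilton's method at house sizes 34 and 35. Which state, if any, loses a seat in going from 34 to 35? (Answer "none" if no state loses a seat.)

At 34 seats: Arden 3, Brisco 8, Carrow 12, Dorne 11.
At 35 seats: Arden 3, Brisco 7, Carrow 13, Dorne 12.
Brisco drops from 8 to 7.

Brisco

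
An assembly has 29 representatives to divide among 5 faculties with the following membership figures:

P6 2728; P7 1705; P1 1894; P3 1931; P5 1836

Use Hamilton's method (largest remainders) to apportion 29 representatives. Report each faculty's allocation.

The standard divisor is 10094/29 ≈ 348.069.
Standard quotas: P6 7.838, P7 4.898, P1 5.441, P3 5.548, P5 5.275.
Lower quotas: P6 7, P7 4, P1 5, P3 5, P5 5 (sum 26, leaving 3 seats).
Remainders in descending order: P7 0.898, P6 0.838, P3 0.548, P1 0.441, P5 0.275.
The surplus seats go to P7, P6, P3.

P6 8, P7 5, P1 5, P3 6, P5 5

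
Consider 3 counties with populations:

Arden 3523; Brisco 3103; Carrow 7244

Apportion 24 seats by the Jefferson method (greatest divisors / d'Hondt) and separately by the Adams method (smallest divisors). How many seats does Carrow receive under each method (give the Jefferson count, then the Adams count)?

13 and 12

Jefferson: Arden 6, Brisco 5, Carrow 13.
Adams: Arden 6, Brisco 6, Carrow 12.
Carrow gets 13 under Jefferson and 12 under Adams.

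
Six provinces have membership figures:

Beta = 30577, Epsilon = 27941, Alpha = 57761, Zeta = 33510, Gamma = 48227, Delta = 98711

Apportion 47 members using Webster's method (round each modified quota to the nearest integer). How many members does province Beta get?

Standard divisor 296727/47 ≈ 6313.34; standard quotas: Beta 4.843, Epsilon 4.426, Alpha 9.149, Zeta 5.308, Gamma 7.639, Delta 15.635.
Rounding to the nearest integer gives Beta 5, Epsilon 4, Alpha 9, Zeta 5, Gamma 8, Delta 16 — total 47, matching the house size, so no adjustment is needed.
Beta receives 5.

5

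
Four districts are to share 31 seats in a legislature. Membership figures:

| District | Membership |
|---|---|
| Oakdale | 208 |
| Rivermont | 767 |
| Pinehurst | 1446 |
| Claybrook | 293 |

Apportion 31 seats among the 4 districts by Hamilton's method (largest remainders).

Oakdale 2, Rivermont 9, Pinehurst 17, Claybrook 3

The standard divisor is 2714/31 ≈ 87.548.
Standard quotas: Oakdale 2.376, Rivermont 8.761, Pinehurst 16.517, Claybrook 3.347.
Lower quotas: Oakdale 2, Rivermont 8, Pinehurst 16, Claybrook 3 (sum 29, leaving 2 seats).
Remainders in descending order: Rivermont 0.761, Pinehurst 0.517, Oakdale 0.376, Claybrook 0.347.
The surplus seats go to Rivermont, Pinehurst.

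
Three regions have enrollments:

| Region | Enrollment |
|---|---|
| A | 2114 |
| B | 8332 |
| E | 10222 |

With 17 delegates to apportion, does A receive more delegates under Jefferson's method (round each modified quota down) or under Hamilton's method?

Hamilton

Jefferson: A 1, B 7, E 9.
Hamilton: A 2, B 7, E 8.
A gets 1 under Jefferson and 2 under Hamilton.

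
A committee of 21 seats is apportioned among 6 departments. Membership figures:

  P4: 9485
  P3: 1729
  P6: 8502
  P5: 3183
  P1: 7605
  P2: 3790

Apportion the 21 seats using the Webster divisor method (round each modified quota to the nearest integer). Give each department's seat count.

P4 6, P3 1, P6 5, P5 2, P1 5, P2 2

Standard divisor 34294/21 ≈ 1633.048; standard quotas: P4 5.808, P3 1.059, P6 5.206, P5 1.949, P1 4.657, P2 2.321.
Rounding to the nearest integer gives P4 6, P3 1, P6 5, P5 2, P1 5, P2 2 — total 21, matching the house size, so no adjustment is needed.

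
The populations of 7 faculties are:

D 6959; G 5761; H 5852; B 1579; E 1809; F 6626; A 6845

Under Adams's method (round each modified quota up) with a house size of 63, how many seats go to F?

12

Standard divisor 35431/63 ≈ 562.397; standard quotas: D 12.374, G 10.244, H 10.405, B 2.808, E 3.217, F 11.782, A 12.171.
Rounding up gives 13, 11, 11, 3, 4, 12, 13 = 67 seats, so the divisor must be adjusted.
With modified divisor 590: modified quotas D 11.795, G 9.764, H 9.919, B 2.676, E 3.066, F 11.231, A 11.602.
Rounding up: D 12, G 10, H 10, B 3, E 4, F 12, A 12 (total 63).
F receives 12.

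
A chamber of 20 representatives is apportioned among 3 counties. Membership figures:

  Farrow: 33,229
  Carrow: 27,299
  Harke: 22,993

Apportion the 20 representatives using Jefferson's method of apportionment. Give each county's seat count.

Farrow 8; Carrow 7; Harke 5

Standard divisor 83521/20 ≈ 4176.05; standard quotas: Farrow 7.957, Carrow 6.537, Harke 5.506.
Rounding down gives 7, 6, 5 = 18 seats, so the divisor must be adjusted.
With modified divisor 3870: modified quotas Farrow 8.586, Carrow 7.054, Harke 5.941.
Rounding down: Farrow 8, Carrow 7, Harke 5 (total 20).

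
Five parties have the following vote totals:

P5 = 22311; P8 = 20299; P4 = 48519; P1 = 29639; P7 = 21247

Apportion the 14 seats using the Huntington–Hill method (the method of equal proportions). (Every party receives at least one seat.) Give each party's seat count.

P5=2, P8=2, P4=5, P1=3, P7=2

With divisor 9979: modified quotas P5 2.236, P8 2.034, P4 4.862, P1 2.970, P7 2.129.
Geometric-mean thresholds: P5 √(2·3)=2.449, P8 √(2·3)=2.449, P4 √(4·5)=4.472, P1 √(2·3)=2.449, P7 √(2·3)=2.449.
Each quota rounded against its threshold gives P5 2, P8 2, P4 5, P1 3, P7 2 (total 14).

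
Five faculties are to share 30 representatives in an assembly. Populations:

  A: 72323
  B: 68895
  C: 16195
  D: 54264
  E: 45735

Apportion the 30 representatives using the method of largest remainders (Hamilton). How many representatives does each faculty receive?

A 9, B 8, C 2, D 6, E 5

The standard divisor is 257412/30 ≈ 8580.4.
Standard quotas: A 8.4289, B 8.0293, C 1.8874, D 6.3242, E 5.3302.
Lower quotas: A 8, B 8, C 1, D 6, E 5 (sum 28, leaving 2 seats).
Remainders in descending order: C 0.8874, A 0.4289, E 0.3302, D 0.3242, B 0.0293.
The surplus seats go to C, A.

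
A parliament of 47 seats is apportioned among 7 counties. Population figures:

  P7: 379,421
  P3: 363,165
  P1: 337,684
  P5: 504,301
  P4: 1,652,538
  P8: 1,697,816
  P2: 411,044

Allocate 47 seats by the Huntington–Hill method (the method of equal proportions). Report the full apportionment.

P7=3; P3=3; P1=3; P5=4; P4=15; P8=15; P2=4

With divisor 113401: modified quotas P7 3.346, P3 3.202, P1 2.978, P5 4.447, P4 14.573, P8 14.972, P2 3.625.
Geometric-mean thresholds: P7 √(3·4)=3.464, P3 √(3·4)=3.464, P1 √(2·3)=2.449, P5 √(4·5)=4.472, P4 √(14·15)=14.491, P8 √(14·15)=14.491, P2 √(3·4)=3.464.
Each quota rounded against its threshold gives P7 3, P3 3, P1 3, P5 4, P4 15, P8 15, P2 4 (total 47).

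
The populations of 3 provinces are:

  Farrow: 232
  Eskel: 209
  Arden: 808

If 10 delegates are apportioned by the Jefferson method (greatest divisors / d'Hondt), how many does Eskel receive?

Standard divisor 1249/10 ≈ 124.9; standard quotas: Farrow 1.857, Eskel 1.673, Arden 6.469.
Rounding down gives 1, 1, 6 = 8 seats, so the divisor must be adjusted.
With modified divisor 110: modified quotas Farrow 2.109, Eskel 1.900, Arden 7.345.
Rounding down: Farrow 2, Eskel 1, Arden 7 (total 10).
Eskel receives 1.

1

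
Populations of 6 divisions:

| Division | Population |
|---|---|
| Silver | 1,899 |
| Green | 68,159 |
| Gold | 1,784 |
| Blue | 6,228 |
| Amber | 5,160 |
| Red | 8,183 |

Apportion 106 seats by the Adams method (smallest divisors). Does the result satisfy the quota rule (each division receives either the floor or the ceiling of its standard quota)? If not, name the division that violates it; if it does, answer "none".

Green

Standard quotas: Silver 2.202, Green 79.035, Gold 2.069, Blue 7.222, Amber 5.983, Red 9.489.
Adams allocation: Silver 3, Green 77, Gold 3, Blue 7, Amber 6, Red 10.
Green has quota 79.035 (lower 79, upper 80) but receives 77 — outside the quota interval.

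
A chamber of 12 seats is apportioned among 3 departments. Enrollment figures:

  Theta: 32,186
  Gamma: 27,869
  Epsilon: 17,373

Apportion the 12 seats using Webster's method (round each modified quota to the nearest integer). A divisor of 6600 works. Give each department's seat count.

Theta 5, Gamma 4, Epsilon 3

With modified divisor 6600: modified quotas Theta 4.877, Gamma 4.223, Epsilon 2.632.
Rounding to the nearest integer: Theta 5, Gamma 4, Epsilon 3 (total 12).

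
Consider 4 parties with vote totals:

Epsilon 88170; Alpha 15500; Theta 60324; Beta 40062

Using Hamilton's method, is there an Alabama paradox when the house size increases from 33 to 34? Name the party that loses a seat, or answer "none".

Alpha

At 33 seats: Epsilon 14, Alpha 3, Theta 10, Beta 6.
At 34 seats: Epsilon 15, Alpha 2, Theta 10, Beta 7.
Alpha drops from 3 to 2.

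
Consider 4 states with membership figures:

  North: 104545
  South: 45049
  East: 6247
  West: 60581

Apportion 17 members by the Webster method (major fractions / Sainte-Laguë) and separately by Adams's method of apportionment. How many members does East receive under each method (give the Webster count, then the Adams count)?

0 and 1

Webster: North 8, South 4, East 0, West 5.
Adams: North 7, South 4, East 1, West 5.
East gets 0 under Webster and 1 under Adams.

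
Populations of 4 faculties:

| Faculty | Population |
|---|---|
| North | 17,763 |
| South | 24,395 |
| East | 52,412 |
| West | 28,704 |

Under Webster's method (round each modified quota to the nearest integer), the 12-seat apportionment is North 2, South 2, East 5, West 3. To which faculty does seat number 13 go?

Priority for the next seat is population ÷ (current seats + 0.5).
Priorities: North 7105.200, South 9758.000, East 9529.455, West 8201.143.
Highest priority: South.

South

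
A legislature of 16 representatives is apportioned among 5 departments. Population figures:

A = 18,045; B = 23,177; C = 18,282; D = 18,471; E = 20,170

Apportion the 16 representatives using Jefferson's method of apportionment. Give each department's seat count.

Standard divisor 98145/16 ≈ 6134.062; standard quotas: A 2.942, B 3.778, C 2.980, D 3.011, E 3.288.
Rounding down gives 2, 3, 2, 3, 3 = 13 seats, so the divisor must be adjusted.
With modified divisor 5400: modified quotas A 3.342, B 4.292, C 3.386, D 3.421, E 3.735.
Rounding down: A 3, B 4, C 3, D 3, E 3 (total 16).

A=3, B=4, C=3, D=3, E=3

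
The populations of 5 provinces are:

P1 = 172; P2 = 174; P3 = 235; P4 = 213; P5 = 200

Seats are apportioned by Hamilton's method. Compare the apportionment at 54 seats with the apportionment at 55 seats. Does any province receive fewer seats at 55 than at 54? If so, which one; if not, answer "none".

At 54 seats: P1 9, P2 9, P3 13, P4 12, P5 11.
At 55 seats: P1 9, P2 10, P3 13, P4 12, P5 11.
No province's allocation decreased.

none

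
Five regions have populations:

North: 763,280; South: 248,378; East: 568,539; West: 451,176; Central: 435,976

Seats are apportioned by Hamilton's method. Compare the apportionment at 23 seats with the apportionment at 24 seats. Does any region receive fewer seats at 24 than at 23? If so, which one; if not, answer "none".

South

At 23 seats: North 7, South 3, East 5, West 4, Central 4.
At 24 seats: North 8, South 2, East 6, West 4, Central 4.
South drops from 3 to 2.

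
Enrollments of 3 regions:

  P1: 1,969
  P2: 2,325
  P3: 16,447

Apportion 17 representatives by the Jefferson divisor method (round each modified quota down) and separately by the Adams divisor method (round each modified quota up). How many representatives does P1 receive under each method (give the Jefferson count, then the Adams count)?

1 and 2

Jefferson: P1 1, P2 2, P3 14.
Adams: P1 2, P2 2, P3 13.
P1 gets 1 under Jefferson and 2 under Adams.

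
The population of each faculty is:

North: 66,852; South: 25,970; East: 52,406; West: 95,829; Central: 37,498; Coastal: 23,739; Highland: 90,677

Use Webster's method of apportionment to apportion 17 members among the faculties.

North 3; South 1; East 2; West 4; Central 2; Coastal 1; Highland 4

Standard divisor 392971/17 ≈ 23115.941; standard quotas: North 2.892, South 1.123, East 2.267, West 4.146, Central 1.622, Coastal 1.027, Highland 3.923.
Rounding to the nearest integer gives North 3, South 1, East 2, West 4, Central 2, Coastal 1, Highland 4 — total 17, matching the house size, so no adjustment is needed.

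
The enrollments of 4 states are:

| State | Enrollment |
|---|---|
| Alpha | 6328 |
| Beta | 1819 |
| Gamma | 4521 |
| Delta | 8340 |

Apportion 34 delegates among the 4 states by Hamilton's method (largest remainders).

Alpha: 10; Beta: 3; Gamma: 7; Delta: 14

Standard divisor: 21008 ÷ 34 ≈ 617.882.
Standard quotas: Alpha 10.2414, Beta 2.9439, Gamma 7.3169, Delta 13.4977.
Lower quotas: Alpha 10, Beta 2, Gamma 7, Delta 13 (sum 32, leaving 2 seats).
Remainders in descending order: Beta 0.9439, Delta 0.4977, Gamma 0.3169, Alpha 0.2414.
The surplus seats go to Beta, Delta.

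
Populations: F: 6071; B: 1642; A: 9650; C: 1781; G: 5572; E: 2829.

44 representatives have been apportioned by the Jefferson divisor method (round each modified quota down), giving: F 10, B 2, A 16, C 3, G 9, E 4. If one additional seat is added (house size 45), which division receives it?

Priority for the next seat is population ÷ (current seats + 1).
Priorities: F 551.909, B 547.333, A 567.647, C 445.250, G 557.200, E 565.800.
Highest priority: A.

A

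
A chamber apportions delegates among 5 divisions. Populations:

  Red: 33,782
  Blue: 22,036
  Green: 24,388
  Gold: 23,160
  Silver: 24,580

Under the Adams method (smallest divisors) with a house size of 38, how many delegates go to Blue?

Standard divisor 127946/38 ≈ 3367; standard quotas: Red 10.033, Blue 6.545, Green 7.243, Gold 6.879, Silver 7.300.
Rounding up gives 11, 7, 8, 7, 8 = 41 seats, so the divisor must be adjusted.
With modified divisor 3600: modified quotas Red 9.384, Blue 6.121, Green 6.774, Gold 6.433, Silver 6.828.
Rounding up: Red 10, Blue 7, Green 7, Gold 7, Silver 7 (total 38).
Blue receives 7.

7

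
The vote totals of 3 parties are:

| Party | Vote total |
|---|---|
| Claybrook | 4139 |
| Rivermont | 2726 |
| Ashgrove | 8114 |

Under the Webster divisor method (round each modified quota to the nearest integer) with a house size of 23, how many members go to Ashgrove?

13

Standard divisor 14979/23 ≈ 651.261; standard quotas: Claybrook 6.355, Rivermont 4.186, Ashgrove 12.459.
Rounding to the nearest integer gives 6, 4, 12 = 22 seats, so the divisor must be adjusted.
With modified divisor 640: modified quotas Claybrook 6.467, Rivermont 4.259, Ashgrove 12.678.
Rounding to the nearest integer: Claybrook 6, Rivermont 4, Ashgrove 13 (total 23).
Ashgrove receives 13.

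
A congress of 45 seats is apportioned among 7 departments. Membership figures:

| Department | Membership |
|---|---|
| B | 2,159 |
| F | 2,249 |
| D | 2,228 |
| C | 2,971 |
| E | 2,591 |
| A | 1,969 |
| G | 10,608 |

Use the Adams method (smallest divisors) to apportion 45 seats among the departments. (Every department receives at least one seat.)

B: 4, F: 4, D: 4, C: 6, E: 5, A: 4, G: 18

Standard divisor 24775/45 ≈ 550.556; standard quotas: B 3.921, F 4.085, D 4.047, C 5.396, E 4.706, A 3.576, G 19.268.
Rounding up gives 4, 5, 5, 6, 5, 4, 20 = 49 seats, so the divisor must be adjusted.
With modified divisor 590: modified quotas B 3.659, F 3.812, D 3.776, C 5.036, E 4.392, A 3.337, G 17.980.
Rounding up: B 4, F 4, D 4, C 6, E 5, A 4, G 18 (total 45).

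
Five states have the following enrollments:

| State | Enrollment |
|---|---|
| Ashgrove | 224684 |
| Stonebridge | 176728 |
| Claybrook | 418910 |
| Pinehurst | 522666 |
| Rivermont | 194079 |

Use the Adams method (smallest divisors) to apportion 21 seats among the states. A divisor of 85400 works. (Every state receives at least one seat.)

With modified divisor 85400: modified quotas Ashgrove 2.631, Stonebridge 2.069, Claybrook 4.905, Pinehurst 6.120, Rivermont 2.273.
Rounding up: Ashgrove 3, Stonebridge 3, Claybrook 5, Pinehurst 7, Rivermont 3 (total 21).

Ashgrove 3, Stonebridge 3, Claybrook 5, Pinehurst 7, Rivermont 3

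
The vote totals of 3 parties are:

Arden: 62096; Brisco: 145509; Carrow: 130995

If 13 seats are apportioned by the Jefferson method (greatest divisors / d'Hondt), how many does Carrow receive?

5

Standard divisor 338600/13 ≈ 26046.154; standard quotas: Arden 2.384, Brisco 5.587, Carrow 5.029.
Rounding down gives 2, 5, 5 = 12 seats, so the divisor must be adjusted.
With modified divisor 23000: modified quotas Arden 2.700, Brisco 6.326, Carrow 5.695.
Rounding down: Arden 2, Brisco 6, Carrow 5 (total 13).
Carrow receives 5.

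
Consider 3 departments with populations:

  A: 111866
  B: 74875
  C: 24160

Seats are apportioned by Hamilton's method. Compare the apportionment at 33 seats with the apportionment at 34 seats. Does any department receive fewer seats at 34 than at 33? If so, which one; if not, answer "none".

At 33 seats: A 17, B 12, C 4.
At 34 seats: A 18, B 12, C 4.
No department's allocation decreased.

none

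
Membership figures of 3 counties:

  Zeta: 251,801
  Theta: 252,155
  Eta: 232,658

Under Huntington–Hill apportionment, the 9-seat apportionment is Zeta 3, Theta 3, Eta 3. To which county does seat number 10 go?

Priority for the next seat is population ÷ (√(s·(s+1))).
Priorities: Zeta 72688.688, Theta 72790.879, Eta 67162.579.
Highest priority: Theta.

Theta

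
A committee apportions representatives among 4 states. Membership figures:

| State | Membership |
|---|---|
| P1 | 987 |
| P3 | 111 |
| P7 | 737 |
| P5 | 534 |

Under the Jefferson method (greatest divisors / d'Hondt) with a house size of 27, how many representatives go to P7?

Standard divisor 2369/27 ≈ 87.741; standard quotas: P1 11.249, P3 1.265, P7 8.400, P5 6.086.
Rounding down gives 11, 1, 8, 6 = 26 seats, so the divisor must be adjusted.
With modified divisor 82.1: modified quotas P1 12.022, P3 1.352, P7 8.977, P5 6.504.
Rounding down: P1 12, P3 1, P7 8, P5 6 (total 27).
P7 receives 8.

8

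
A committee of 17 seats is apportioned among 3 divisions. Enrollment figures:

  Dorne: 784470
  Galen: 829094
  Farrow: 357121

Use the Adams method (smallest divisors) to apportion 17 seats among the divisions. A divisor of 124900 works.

Dorne 7, Galen 7, Farrow 3

With modified divisor 124900: modified quotas Dorne 6.281, Galen 6.638, Farrow 2.859.
Rounding up: Dorne 7, Galen 7, Farrow 3 (total 17).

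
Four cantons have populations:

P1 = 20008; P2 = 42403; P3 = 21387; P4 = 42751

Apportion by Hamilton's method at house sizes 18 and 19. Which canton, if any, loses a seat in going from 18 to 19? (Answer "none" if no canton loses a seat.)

At 18 seats: P1 3, P2 6, P3 3, P4 6.
At 19 seats: P1 3, P2 6, P3 3, P4 7.
No canton's allocation decreased.

none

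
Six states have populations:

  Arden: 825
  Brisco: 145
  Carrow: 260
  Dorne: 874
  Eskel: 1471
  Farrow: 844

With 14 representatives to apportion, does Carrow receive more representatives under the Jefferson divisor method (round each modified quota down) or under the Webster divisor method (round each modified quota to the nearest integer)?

Jefferson: Arden 3, Brisco 0, Carrow 0, Dorne 3, Eskel 5, Farrow 3.
Webster: Arden 3, Brisco 0, Carrow 1, Dorne 3, Eskel 4, Farrow 3.
Carrow gets 0 under Jefferson and 1 under Webster.

Webster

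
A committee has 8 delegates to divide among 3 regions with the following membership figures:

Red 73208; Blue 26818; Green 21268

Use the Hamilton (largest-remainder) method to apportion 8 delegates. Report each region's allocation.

Red=5, Blue=2, Green=1

Total 121294; standard divisor 121294/8 ≈ 15161.75.
Standard quotas: Red 4.8285, Blue 1.7688, Green 1.4027.
Lower quotas: Red 4, Blue 1, Green 1 (sum 6, leaving 2 seats).
Remainders in descending order: Red 0.8285, Blue 0.7688, Green 0.4027.
Largest remainders: Red, Blue receive the extra seats.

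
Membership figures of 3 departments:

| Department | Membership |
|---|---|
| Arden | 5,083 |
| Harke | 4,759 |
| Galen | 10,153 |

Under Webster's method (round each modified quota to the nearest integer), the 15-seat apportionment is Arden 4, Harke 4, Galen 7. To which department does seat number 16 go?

Galen

Priority for the next seat is population ÷ (current seats + 0.5).
Priorities: Arden 1129.556, Harke 1057.556, Galen 1353.733.
Highest priority: Galen.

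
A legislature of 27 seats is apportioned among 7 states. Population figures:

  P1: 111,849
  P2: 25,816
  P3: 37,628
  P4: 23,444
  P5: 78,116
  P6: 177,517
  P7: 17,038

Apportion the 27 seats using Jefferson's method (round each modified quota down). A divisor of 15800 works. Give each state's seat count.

P1: 7, P2: 1, P3: 2, P4: 1, P5: 4, P6: 11, P7: 1

With modified divisor 15800: modified quotas P1 7.079, P2 1.634, P3 2.382, P4 1.484, P5 4.944, P6 11.235, P7 1.078.
Rounding down: P1 7, P2 1, P3 2, P4 1, P5 4, P6 11, P7 1 (total 27).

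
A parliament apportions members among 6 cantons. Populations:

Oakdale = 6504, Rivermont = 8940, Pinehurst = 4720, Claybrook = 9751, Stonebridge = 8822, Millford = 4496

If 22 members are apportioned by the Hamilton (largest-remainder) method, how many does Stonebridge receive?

The standard divisor is 43233/22 ≈ 1965.136.
Standard quotas: Oakdale 3.3097, Rivermont 4.5493, Pinehurst 2.4019, Claybrook 4.9620, Stonebridge 4.4893, Millford 2.2879.
Lower quotas: Oakdale 3, Rivermont 4, Pinehurst 2, Claybrook 4, Stonebridge 4, Millford 2 (sum 19, leaving 3 seats).
Remainders in descending order: Claybrook 0.9620, Rivermont 0.5493, Stonebridge 0.4893, Pinehurst 0.4019, Oakdale 0.3097, Millford 0.2879.
The surplus seats go to Claybrook, Rivermont, Stonebridge.
Stonebridge receives 5.

5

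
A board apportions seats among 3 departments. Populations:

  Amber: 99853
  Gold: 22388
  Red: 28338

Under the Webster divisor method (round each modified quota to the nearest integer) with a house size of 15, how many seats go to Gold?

2

Standard divisor 150579/15 ≈ 10038.6; standard quotas: Amber 9.947, Gold 2.230, Red 2.823.
Rounding to the nearest integer gives Amber 10, Gold 2, Red 3 — total 15, matching the house size, so no adjustment is needed.
Gold receives 2.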